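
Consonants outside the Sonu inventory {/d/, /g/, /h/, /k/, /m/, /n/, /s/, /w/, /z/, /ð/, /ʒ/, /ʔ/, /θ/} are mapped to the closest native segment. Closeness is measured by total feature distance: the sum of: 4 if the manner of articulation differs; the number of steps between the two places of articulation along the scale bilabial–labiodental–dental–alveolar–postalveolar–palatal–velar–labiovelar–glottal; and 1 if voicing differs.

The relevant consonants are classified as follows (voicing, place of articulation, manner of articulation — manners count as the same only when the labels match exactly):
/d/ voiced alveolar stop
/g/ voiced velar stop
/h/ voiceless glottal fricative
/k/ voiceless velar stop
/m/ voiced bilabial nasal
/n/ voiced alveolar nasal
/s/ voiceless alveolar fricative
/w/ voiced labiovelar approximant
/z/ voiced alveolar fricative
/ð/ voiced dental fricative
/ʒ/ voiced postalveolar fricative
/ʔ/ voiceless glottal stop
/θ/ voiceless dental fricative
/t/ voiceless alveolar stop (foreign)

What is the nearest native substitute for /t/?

d

/d/ is closest: same manner (stop), place distance 0 (alveolar→alveolar), voicing differs (+1); total 1. Next closest is /k/ at distance 3.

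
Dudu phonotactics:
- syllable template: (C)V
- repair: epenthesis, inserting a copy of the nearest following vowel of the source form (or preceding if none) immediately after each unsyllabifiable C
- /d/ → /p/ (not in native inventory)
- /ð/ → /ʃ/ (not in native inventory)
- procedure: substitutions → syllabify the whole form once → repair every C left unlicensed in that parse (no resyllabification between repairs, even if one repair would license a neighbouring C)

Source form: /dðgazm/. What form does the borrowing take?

Substitution: /d/ → /p/, /ð/ → /ʃ/, giving /pʃgazm/.
Under (C)V, the unsyllabifiable consonants are /p/, /ʃ/, /z/, /m/ (no codas are permitted; onsets are limited to one consonant).
Epenthesis after each stranded consonant: /p/ → /pa/, /ʃ/ → /ʃa/, /z/ → /za/, /m/ → /ma/.

paʃagazama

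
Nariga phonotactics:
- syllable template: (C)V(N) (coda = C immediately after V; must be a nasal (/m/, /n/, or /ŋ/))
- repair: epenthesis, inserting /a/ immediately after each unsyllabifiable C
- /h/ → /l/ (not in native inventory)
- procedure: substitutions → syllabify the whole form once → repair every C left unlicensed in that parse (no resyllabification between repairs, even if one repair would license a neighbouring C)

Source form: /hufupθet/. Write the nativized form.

lufupaθeta

Substitution: /h/ → /l/, giving /lufupθet/.
The consonants /p/, /t/ cannot be parsed into a legal (C)V(N) syllable (only a nasal (/m/, /n/, or /ŋ/) is licensed in coda position; onsets are limited to one consonant).
Epenthesis after each stranded consonant: /p/ → /pa/, /t/ → /ta/.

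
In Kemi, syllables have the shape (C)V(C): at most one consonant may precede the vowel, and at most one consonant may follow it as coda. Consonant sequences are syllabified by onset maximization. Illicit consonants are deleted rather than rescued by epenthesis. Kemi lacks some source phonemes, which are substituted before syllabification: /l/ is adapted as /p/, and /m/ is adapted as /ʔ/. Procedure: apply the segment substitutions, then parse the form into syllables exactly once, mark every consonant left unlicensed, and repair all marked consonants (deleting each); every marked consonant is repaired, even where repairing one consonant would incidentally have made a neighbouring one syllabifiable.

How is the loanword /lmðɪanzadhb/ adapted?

Substitution: /l/ → /p/, /m/ → /ʔ/, giving /pʔðɪanzadhb/.
Under (C)V(C), the unsyllabifiable consonants are /p/, /ʔ/, /h/, /b/ (at most one coda consonant is licensed; onsets are limited to one consonant).
Deletion applies to /p/, /ʔ/, /h/, /b/.

ðɪanzad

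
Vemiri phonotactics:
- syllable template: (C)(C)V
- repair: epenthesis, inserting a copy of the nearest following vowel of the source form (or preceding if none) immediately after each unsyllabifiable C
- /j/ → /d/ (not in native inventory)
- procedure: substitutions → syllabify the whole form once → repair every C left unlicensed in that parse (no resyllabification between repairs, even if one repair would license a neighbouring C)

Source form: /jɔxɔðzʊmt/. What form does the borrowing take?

Substitution: /j/ → /d/, giving /dɔxɔðzʊmt/.
Syllabifying with onset maximization leaves /m/, /t/ stranded (no codas are permitted; onsets may contain at most 2 consonants).
Each unlicensed consonant becomes the onset of a new syllable: /m/ → /mʊ/, /t/ → /tʊ/.

dɔxɔðzʊmʊtʊ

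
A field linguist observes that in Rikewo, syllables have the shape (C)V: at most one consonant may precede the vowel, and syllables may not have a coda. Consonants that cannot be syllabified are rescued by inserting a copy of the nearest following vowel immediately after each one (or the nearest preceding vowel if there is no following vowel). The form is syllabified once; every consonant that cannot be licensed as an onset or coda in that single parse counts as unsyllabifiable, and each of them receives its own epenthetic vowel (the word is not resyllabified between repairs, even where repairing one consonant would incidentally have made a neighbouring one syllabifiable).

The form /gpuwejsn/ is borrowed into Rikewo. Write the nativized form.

Syllabifying with onset maximization leaves /g/, /j/, /s/, /n/ stranded (no codas are permitted; onsets are limited to one consonant).
Inserting the epenthetic vowel yields /g/ → /gu/, /j/ → /je/, /s/ → /se/, /n/ → /ne/.

gupuwejesene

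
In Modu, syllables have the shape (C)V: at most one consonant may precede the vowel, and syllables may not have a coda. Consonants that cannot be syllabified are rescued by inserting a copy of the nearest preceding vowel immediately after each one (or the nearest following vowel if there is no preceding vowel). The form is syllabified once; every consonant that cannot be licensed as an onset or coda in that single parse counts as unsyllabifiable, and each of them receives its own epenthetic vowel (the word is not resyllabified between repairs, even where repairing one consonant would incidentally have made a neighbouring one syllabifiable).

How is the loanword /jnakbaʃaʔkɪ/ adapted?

The consonants /j/, /k/, /ʔ/ cannot be parsed into a legal (C)V syllable (no codas are permitted; onsets are limited to one consonant).
Epenthesis after each stranded consonant: /j/ → /ja/, /k/ → /ka/, /ʔ/ → /ʔa/.

janakabaʃaʔakɪ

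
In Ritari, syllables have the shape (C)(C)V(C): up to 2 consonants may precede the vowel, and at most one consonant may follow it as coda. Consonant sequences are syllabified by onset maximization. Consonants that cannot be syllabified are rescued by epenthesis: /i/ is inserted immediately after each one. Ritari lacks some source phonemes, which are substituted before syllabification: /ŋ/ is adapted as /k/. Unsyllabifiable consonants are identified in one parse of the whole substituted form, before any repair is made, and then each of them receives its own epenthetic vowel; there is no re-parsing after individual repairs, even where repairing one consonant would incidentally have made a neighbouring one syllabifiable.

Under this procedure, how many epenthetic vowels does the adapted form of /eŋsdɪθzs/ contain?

2

After substitution the input is /eksdɪθzs/.
The unsyllabifiable consonants are /z/, /s/; each receives one epenthetic vowel.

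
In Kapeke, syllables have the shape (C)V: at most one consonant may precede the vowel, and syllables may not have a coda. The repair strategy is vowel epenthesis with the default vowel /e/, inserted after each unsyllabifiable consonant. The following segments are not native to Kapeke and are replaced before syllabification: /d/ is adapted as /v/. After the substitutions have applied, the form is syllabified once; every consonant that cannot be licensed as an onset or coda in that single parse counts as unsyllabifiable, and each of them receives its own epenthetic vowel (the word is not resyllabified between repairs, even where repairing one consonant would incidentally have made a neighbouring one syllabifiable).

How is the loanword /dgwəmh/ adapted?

vegewəmehe

Substitution: /d/ → /v/, giving /vgwəmh/.
Syllabifying with onset maximization leaves /v/, /g/, /m/, /h/ stranded (no codas are permitted; onsets are limited to one consonant).
Each unlicensed consonant becomes the onset of a new syllable: /v/ → /ve/, /g/ → /ge/, /m/ → /me/, /h/ → /he/.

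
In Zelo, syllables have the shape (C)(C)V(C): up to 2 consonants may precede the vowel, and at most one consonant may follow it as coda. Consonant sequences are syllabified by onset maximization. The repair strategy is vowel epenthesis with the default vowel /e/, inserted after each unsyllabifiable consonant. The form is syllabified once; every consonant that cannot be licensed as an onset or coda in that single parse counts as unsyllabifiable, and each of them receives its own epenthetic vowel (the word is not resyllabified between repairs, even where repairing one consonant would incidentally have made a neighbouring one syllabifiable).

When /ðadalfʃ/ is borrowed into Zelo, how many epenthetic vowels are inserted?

2

The unsyllabifiable consonants are /f/, /ʃ/; each receives one epenthetic vowel.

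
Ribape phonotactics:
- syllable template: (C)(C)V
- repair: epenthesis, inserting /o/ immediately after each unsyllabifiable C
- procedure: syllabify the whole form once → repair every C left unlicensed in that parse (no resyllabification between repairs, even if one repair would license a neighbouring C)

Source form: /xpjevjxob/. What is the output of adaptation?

Under (C)(C)V, the unsyllabifiable consonants are /x/, /v/, /b/ (no codas are permitted; onsets may contain at most 2 consonants).
Inserting the epenthetic vowel yields /x/ → /xo/, /v/ → /vo/, /b/ → /bo/.

xopjevojxobo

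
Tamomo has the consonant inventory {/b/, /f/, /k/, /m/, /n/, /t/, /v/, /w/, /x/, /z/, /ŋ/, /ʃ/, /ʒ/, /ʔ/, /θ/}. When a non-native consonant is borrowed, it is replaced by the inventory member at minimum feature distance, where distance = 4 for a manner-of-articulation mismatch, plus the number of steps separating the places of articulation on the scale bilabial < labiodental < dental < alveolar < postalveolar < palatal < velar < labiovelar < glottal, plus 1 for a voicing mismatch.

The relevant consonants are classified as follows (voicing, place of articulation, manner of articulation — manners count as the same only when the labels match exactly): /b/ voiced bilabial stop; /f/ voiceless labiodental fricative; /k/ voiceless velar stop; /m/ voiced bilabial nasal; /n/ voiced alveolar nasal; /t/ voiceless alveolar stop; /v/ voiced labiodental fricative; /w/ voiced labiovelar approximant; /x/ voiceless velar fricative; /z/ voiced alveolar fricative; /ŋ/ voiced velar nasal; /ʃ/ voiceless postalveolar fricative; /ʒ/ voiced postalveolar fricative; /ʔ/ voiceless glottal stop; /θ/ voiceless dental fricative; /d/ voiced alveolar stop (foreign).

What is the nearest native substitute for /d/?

t

/t/ is closest: same manner (stop), place distance 0 (alveolar→alveolar), voicing differs (+1); total 1. Next closest is /b/ at distance 3.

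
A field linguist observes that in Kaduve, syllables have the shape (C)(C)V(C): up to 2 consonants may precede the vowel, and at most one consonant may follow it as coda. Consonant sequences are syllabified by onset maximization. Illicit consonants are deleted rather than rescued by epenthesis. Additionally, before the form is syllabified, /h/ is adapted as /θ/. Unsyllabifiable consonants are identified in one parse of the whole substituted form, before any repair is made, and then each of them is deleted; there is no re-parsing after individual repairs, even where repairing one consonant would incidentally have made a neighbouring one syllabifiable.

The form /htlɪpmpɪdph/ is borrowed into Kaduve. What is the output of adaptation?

Substitution: /h/ → /θ/, giving /θtlɪpmpɪdpθ/.
Under (C)(C)V(C), the unsyllabifiable consonants are /θ/, /p/, /θ/ (at most one coda consonant is licensed; onsets may contain at most 2 consonants).
Deletion applies to /θ/, /p/, /θ/.

tlɪpmpɪd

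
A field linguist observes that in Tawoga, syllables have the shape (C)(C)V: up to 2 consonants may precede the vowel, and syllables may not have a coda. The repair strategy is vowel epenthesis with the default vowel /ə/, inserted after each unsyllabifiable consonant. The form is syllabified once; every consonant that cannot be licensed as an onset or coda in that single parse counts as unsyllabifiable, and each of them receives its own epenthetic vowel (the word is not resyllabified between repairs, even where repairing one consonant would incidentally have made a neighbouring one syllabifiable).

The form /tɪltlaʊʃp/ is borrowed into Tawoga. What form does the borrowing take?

The consonants /l/, /ʃ/, /p/ cannot be parsed into a legal (C)(C)V syllable (no codas are permitted; onsets may contain at most 2 consonants).
Inserting the epenthetic vowel yields /l/ → /lə/, /ʃ/ → /ʃə/, /p/ → /pə/.

tɪlətlaʊʃəpə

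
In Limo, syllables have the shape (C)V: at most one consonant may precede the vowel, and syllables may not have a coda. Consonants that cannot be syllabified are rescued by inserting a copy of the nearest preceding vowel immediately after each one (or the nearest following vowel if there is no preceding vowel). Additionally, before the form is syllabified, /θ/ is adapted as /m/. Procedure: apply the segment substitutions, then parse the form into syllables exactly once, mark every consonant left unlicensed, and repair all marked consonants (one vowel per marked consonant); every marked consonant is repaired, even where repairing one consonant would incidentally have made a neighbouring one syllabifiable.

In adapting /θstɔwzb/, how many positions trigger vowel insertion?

5

After substitution the input is /mstɔwzb/.
The unsyllabifiable consonants are /m/, /s/, /w/, /z/, /b/; each receives one epenthetic vowel.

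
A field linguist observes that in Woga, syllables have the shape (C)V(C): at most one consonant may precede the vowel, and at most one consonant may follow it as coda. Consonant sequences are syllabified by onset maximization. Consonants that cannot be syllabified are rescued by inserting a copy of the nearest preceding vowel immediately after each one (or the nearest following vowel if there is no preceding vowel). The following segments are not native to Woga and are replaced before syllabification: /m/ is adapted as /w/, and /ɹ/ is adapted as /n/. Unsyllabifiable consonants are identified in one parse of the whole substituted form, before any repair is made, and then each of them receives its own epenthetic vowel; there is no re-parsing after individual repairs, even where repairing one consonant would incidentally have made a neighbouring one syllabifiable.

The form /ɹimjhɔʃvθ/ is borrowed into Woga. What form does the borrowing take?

Substitution: /ɹ/ → /n/, /m/ → /w/, giving /niwjhɔʃvθ/.
The consonants /j/, /v/, /θ/ cannot be parsed into a legal (C)V(C) syllable (at most one coda consonant is licensed; onsets are limited to one consonant).
Epenthesis after each stranded consonant: /j/ → /ji/, /v/ → /vɔ/, /θ/ → /θɔ/.

niwjihɔʃvɔθɔ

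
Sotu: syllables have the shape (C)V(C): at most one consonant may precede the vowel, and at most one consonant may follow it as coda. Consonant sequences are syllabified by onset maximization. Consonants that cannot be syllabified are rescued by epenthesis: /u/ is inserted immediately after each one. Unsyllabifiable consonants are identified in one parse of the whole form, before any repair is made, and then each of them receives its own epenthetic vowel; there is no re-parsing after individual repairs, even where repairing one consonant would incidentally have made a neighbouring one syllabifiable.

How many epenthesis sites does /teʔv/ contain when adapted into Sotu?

1

The unsyllabifiable consonants are /v/; each receives one epenthetic vowel.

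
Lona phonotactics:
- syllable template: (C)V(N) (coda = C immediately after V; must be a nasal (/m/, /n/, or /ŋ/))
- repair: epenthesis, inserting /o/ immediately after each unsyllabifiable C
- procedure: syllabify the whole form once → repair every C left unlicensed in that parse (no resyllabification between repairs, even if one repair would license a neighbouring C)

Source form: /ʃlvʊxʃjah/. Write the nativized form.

Syllabifying with onset maximization leaves /ʃ/, /l/, /x/, /ʃ/, /h/ stranded (only a nasal (/m/, /n/, or /ŋ/) is licensed in coda position; onsets are limited to one consonant).
Epenthesis after each stranded consonant: /ʃ/ → /ʃo/, /l/ → /lo/, /x/ → /xo/, /ʃ/ → /ʃo/, /h/ → /ho/.

ʃolovʊxoʃojaho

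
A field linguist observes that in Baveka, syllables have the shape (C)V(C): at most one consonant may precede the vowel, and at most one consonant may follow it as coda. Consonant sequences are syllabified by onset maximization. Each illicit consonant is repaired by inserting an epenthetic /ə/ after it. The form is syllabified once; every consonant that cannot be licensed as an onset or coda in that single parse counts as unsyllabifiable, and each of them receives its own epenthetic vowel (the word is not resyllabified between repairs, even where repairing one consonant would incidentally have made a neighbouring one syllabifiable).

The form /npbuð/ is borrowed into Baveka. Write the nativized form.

nəpəbuð

Under (C)V(C), the unsyllabifiable consonants are /n/, /p/ (at most one coda consonant is licensed; onsets are limited to one consonant).
Epenthesis after each stranded consonant: /n/ → /nə/, /p/ → /pə/.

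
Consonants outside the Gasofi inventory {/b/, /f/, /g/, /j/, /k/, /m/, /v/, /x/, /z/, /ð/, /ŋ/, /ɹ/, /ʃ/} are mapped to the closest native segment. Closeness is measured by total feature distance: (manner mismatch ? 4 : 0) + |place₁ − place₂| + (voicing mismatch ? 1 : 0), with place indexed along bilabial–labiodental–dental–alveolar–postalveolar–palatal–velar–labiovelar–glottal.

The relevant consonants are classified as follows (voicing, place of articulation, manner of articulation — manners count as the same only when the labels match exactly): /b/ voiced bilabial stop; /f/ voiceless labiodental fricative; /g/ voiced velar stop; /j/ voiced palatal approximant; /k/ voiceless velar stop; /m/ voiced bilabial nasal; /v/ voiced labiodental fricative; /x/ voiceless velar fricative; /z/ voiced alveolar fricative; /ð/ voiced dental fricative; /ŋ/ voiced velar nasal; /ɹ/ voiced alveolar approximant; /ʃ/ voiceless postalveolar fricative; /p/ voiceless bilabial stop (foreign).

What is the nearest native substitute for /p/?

b

/b/ is closest: same manner (stop), place distance 0 (bilabial→bilabial), voicing differs (+1); total 1. Next closest is /f/ at distance 5.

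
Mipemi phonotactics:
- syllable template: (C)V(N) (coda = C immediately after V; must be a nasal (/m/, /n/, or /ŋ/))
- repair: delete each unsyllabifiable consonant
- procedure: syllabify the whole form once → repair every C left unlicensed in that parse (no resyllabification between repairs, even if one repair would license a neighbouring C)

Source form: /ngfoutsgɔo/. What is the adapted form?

fougɔo

The consonants /n/, /g/, /t/, /s/ cannot be parsed into a legal (C)V(N) syllable (only a nasal (/m/, /n/, or /ŋ/) is licensed in coda position; onsets are limited to one consonant).
Deleting the stranded consonants removes /n/, /g/, /t/, /s/.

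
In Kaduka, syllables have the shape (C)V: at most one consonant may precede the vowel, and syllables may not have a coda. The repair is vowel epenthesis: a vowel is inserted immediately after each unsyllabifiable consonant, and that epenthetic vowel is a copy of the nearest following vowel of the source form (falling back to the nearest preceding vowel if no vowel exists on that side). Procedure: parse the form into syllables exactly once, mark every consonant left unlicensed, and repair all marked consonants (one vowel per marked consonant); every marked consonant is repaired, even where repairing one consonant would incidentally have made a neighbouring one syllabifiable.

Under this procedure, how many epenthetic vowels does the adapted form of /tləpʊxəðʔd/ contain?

The unsyllabifiable consonants are /t/, /ð/, /ʔ/, /d/; each receives one epenthetic vowel.

4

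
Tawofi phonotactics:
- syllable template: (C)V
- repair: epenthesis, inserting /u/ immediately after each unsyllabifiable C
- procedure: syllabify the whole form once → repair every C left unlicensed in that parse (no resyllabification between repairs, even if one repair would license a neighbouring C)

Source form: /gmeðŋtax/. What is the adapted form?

gumeðuŋutaxu

Syllabifying with onset maximization leaves /g/, /ð/, /ŋ/, /x/ stranded (no codas are permitted; onsets are limited to one consonant).
Epenthesis after each stranded consonant: /g/ → /gu/, /ð/ → /ðu/, /ŋ/ → /ŋu/, /x/ → /xu/.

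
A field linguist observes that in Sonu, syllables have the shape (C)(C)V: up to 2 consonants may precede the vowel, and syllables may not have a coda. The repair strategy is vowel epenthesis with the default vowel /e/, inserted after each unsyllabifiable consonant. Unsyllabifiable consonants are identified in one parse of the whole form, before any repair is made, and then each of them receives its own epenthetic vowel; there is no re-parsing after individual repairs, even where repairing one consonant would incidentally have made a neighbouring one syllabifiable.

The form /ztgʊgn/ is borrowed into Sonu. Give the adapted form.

zetgʊgene

The consonants /z/, /g/, /n/ cannot be parsed into a legal (C)(C)V syllable (no codas are permitted; onsets may contain at most 2 consonants).
Inserting the epenthetic vowel yields /z/ → /ze/, /g/ → /ge/, /n/ → /ne/.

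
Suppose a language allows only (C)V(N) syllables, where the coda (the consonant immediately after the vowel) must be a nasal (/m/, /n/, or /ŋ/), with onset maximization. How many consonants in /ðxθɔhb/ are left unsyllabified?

4

The consonants /ð/, /x/, /h/, /b/ cannot be parsed into a legal (C)V(N) syllable (only a nasal (/m/, /n/, or /ŋ/) is licensed in coda position; onsets are limited to one consonant).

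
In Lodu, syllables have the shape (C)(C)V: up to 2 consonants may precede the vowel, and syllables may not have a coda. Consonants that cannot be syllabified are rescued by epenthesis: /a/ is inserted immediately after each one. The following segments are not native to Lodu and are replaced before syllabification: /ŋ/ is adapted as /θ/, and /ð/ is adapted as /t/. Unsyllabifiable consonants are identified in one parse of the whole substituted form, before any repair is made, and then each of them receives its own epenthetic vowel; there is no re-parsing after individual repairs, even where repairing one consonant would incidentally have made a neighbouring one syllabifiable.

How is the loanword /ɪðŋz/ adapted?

ɪtaθaza

Substitution: /ð/ → /t/, /ŋ/ → /θ/, giving /ɪtθz/.
Syllabifying with onset maximization leaves /t/, /θ/, /z/ stranded (no codas are permitted; onsets may contain at most 2 consonants).
Inserting the epenthetic vowel yields /t/ → /ta/, /θ/ → /θa/, /z/ → /za/.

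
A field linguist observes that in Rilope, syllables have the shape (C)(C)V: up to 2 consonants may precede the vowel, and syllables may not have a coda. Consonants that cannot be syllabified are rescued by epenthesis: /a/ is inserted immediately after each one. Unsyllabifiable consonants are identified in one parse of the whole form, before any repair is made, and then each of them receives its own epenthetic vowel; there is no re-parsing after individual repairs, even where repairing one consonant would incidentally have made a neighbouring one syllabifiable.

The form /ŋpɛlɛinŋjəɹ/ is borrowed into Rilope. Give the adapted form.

Under (C)(C)V, the unsyllabifiable consonants are /n/, /ɹ/ (no codas are permitted; onsets may contain at most 2 consonants).
Inserting the epenthetic vowel yields /n/ → /na/, /ɹ/ → /ɹa/.

ŋpɛlɛinaŋjəɹa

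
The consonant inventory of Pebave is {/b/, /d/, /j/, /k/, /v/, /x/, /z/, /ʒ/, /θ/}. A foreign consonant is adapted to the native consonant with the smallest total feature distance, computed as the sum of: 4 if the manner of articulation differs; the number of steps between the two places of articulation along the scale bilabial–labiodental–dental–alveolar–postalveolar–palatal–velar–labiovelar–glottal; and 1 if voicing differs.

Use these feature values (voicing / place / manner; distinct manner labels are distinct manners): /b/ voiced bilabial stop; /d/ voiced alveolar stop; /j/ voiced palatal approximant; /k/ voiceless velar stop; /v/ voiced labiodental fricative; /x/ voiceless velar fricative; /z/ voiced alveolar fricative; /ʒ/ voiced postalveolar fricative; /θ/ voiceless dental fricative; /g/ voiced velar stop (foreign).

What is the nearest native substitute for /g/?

/k/ is closest: same manner (stop), place distance 0 (velar→velar), voicing differs (+1); total 1. Next closest is /d/ at distance 3.

k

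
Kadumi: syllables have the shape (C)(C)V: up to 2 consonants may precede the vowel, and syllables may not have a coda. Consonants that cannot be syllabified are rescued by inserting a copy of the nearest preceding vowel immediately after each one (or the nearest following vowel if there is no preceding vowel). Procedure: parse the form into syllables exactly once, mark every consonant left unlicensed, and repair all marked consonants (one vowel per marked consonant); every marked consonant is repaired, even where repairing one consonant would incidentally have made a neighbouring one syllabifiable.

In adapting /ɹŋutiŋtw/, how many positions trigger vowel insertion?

3

The unsyllabifiable consonants are /ŋ/, /t/, /w/; each receives one epenthetic vowel.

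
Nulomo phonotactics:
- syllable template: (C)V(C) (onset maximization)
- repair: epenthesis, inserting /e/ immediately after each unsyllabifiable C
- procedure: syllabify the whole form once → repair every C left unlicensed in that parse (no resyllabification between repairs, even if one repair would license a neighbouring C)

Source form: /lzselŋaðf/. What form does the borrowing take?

lezeselŋaðfe

Under (C)V(C), the unsyllabifiable consonants are /l/, /z/, /f/ (at most one coda consonant is licensed; onsets are limited to one consonant).
Each unlicensed consonant becomes the onset of a new syllable: /l/ → /le/, /z/ → /ze/, /f/ → /fe/.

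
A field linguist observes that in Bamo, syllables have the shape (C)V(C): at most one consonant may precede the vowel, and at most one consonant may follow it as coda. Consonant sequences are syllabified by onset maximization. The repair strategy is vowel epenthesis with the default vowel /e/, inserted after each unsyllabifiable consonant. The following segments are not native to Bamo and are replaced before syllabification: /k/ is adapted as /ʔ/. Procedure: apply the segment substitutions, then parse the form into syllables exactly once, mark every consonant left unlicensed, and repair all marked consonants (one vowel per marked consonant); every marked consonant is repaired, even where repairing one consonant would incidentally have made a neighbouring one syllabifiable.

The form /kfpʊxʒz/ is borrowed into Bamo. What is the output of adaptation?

ʔefepʊxʒeze

Substitution: /k/ → /ʔ/, giving /ʔfpʊxʒz/.
Under (C)V(C), the unsyllabifiable consonants are /ʔ/, /f/, /ʒ/, /z/ (at most one coda consonant is licensed; onsets are limited to one consonant).
Inserting the epenthetic vowel yields /ʔ/ → /ʔe/, /f/ → /fe/, /ʒ/ → /ʒe/, /z/ → /ze/.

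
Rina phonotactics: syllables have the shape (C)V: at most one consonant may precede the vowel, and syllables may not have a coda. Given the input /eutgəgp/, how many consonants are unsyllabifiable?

3

Under (C)V, the unsyllabifiable consonants are /t/, /g/, /p/ (no codas are permitted; onsets are limited to one consonant).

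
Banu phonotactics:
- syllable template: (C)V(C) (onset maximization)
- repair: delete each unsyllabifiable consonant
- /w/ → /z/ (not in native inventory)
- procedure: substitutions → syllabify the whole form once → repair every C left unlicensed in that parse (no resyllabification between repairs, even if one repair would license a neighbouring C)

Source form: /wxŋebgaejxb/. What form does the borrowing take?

ŋebgaej

Substitution: /w/ → /z/, giving /zxŋebgaejxb/.
Under (C)V(C), the unsyllabifiable consonants are /z/, /x/, /x/, /b/ (at most one coda consonant is licensed; onsets are limited to one consonant).
Each unlicensed consonant is deleted: /z/, /x/, /x/, /b/.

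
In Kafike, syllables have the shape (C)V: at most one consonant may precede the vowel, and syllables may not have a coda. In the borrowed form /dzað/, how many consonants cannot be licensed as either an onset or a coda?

Syllabifying with onset maximization leaves /d/, /ð/ stranded (no codas are permitted; onsets are limited to one consonant).

2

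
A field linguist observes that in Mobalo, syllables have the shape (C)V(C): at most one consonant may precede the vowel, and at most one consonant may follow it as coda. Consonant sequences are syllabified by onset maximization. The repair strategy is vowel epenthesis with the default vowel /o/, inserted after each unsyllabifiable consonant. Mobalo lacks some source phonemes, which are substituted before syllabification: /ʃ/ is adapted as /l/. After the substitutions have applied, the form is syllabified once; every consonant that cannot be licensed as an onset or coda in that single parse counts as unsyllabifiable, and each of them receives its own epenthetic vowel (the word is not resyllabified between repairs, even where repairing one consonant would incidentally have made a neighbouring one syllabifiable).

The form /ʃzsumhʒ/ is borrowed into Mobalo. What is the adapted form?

lozosumhoʒo

Substitution: /ʃ/ → /l/, giving /lzsumhʒ/.
Under (C)V(C), the unsyllabifiable consonants are /l/, /z/, /h/, /ʒ/ (at most one coda consonant is licensed; onsets are limited to one consonant).
Inserting the epenthetic vowel yields /l/ → /lo/, /z/ → /zo/, /h/ → /ho/, /ʒ/ → /ʒo/.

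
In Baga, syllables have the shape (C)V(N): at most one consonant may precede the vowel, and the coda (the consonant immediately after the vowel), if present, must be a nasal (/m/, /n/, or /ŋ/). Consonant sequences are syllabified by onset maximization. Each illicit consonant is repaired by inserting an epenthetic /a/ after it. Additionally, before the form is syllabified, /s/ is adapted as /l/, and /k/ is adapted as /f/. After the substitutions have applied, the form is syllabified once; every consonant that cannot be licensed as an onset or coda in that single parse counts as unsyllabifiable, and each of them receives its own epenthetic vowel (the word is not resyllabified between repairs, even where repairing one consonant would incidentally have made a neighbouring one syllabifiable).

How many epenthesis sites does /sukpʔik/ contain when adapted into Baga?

3

After substitution the input is /lufpʔif/.
The unsyllabifiable consonants are /f/, /p/, /f/; each receives one epenthetic vowel.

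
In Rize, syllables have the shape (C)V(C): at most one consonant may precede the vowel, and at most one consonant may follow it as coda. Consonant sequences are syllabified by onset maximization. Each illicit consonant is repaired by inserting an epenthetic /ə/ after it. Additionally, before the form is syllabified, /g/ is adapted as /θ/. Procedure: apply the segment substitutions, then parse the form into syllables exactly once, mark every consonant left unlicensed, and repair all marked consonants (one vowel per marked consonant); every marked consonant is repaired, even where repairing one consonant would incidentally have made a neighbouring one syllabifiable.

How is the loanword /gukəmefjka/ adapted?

θukəmefjəka

Substitution: /g/ → /θ/, giving /θukəmefjka/.
Under (C)V(C), the unsyllabifiable consonants are /j/ (at most one coda consonant is licensed; onsets are limited to one consonant).
Epenthesis after each stranded consonant: /j/ → /jə/.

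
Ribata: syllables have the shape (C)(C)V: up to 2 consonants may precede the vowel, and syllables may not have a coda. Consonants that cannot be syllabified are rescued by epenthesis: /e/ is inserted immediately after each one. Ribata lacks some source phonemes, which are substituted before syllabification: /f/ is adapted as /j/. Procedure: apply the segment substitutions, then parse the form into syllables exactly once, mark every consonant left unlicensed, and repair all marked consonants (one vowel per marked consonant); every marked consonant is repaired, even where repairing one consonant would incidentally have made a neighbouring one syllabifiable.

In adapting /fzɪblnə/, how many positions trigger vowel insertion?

1

After substitution the input is /jzɪblnə/.
The unsyllabifiable consonants are /b/; each receives one epenthetic vowel.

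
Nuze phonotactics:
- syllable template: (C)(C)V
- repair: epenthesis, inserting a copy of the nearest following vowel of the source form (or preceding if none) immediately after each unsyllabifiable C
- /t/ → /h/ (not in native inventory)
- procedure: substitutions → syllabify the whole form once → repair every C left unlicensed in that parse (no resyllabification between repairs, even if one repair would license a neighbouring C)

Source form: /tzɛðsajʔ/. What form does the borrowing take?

Substitution: /t/ → /h/, giving /hzɛðsajʔ/.
Under (C)(C)V, the unsyllabifiable consonants are /j/, /ʔ/ (no codas are permitted; onsets may contain at most 2 consonants).
Each unlicensed consonant becomes the onset of a new syllable: /j/ → /ja/, /ʔ/ → /ʔa/.

hzɛðsajaʔa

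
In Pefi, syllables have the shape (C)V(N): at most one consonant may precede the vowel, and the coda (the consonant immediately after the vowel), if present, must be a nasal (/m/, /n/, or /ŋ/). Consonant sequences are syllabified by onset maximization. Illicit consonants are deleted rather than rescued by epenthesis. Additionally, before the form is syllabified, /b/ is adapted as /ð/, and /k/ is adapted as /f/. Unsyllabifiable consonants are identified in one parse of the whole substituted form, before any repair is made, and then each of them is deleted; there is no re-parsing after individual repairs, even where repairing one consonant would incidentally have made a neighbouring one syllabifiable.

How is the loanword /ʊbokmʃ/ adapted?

ʊðo

Substitution: /b/ → /ð/, /k/ → /f/, giving /ʊðofmʃ/.
Under (C)V(N), the unsyllabifiable consonants are /f/, /m/, /ʃ/ (only a nasal (/m/, /n/, or /ŋ/) is licensed in coda position; onsets are limited to one consonant).
Deletion applies to /f/, /m/, /ʃ/.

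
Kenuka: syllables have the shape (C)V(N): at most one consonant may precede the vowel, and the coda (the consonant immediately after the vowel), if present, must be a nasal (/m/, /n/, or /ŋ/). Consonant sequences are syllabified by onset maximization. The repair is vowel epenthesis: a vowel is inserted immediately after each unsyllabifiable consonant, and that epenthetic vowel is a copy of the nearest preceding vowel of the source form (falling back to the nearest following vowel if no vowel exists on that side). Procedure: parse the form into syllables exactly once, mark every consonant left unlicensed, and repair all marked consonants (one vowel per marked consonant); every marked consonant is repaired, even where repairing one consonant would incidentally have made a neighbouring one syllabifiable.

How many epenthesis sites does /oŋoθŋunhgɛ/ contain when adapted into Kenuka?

2

The unsyllabifiable consonants are /θ/, /h/; each receives one epenthetic vowel.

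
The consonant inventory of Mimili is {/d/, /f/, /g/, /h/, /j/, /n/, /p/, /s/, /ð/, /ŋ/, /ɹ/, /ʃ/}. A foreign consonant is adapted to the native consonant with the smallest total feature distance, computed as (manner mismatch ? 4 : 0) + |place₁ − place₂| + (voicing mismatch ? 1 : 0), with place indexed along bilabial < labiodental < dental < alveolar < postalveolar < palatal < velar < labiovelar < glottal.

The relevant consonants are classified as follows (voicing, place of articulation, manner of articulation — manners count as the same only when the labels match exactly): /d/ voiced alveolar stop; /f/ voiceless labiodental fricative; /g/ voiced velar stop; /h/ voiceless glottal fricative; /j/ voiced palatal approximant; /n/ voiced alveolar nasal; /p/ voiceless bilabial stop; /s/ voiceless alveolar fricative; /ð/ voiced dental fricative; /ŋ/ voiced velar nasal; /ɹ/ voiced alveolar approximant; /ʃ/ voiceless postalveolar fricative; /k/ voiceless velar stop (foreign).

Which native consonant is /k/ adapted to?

g

/g/ is closest: same manner (stop), place distance 0 (velar→velar), voicing differs (+1); total 1. Next closest is /d/ at distance 4.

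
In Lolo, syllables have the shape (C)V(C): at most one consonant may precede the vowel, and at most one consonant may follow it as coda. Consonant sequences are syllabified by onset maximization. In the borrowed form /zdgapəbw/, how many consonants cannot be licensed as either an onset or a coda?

The consonants /z/, /d/, /w/ cannot be parsed into a legal (C)V(C) syllable (at most one coda consonant is licensed; onsets are limited to one consonant).

3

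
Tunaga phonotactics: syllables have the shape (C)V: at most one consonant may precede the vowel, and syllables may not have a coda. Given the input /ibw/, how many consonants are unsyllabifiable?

The consonants /b/, /w/ cannot be parsed into a legal (C)V syllable (no codas are permitted; onsets are limited to one consonant).

2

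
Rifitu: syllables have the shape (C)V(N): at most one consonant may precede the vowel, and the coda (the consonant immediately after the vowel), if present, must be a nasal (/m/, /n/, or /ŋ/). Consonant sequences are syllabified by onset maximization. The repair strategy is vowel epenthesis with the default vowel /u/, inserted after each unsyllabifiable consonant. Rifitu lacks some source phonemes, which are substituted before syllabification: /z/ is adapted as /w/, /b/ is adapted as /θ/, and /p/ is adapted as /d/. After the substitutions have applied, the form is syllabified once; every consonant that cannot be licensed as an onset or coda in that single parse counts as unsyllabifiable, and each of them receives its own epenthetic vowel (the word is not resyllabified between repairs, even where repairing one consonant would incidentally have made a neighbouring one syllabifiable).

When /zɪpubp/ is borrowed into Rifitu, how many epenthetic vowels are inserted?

After substitution the input is /wɪduθd/.
The unsyllabifiable consonants are /θ/, /d/; each receives one epenthetic vowel.

2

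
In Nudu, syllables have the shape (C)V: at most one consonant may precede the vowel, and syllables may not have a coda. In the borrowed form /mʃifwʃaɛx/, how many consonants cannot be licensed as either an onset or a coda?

4

The consonants /m/, /f/, /w/, /x/ cannot be parsed into a legal (C)V syllable (no codas are permitted; onsets are limited to one consonant).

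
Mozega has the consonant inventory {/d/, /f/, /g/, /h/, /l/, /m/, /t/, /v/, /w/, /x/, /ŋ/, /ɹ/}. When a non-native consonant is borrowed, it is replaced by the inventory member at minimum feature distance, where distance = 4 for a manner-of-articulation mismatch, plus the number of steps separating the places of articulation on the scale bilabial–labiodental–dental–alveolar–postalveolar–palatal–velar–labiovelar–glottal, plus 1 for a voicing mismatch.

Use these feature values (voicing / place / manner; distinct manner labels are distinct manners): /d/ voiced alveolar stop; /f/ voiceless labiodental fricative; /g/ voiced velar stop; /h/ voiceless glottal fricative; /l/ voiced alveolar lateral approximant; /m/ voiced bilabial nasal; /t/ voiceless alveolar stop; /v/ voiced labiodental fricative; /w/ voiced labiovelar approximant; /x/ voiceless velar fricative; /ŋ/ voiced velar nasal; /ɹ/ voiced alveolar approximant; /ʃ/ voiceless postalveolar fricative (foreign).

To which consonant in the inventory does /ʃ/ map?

x

/x/ is closest: same manner (fricative), place distance 2 (postalveolar→velar), same voicing; total 2. Next closest is /f/ at distance 3.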